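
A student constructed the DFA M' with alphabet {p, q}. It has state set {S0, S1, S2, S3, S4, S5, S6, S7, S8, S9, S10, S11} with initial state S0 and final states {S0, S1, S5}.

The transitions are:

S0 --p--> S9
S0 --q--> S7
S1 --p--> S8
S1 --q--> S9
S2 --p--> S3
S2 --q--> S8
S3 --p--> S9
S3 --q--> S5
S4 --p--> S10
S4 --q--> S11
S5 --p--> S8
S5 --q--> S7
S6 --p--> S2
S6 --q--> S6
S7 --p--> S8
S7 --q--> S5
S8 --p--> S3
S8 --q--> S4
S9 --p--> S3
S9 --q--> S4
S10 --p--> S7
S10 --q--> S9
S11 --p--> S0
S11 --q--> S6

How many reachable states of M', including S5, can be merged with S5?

2

First remove the unreachable states {S1}; 11 states remain.
Start with accepting vs non-accepting: {S0,S5} | {S2,S3,S4,S6,S7,S8,S9,S10,S11}.
Refine {S2,S3,S4,S6,S7,S8,S9,S10,S11} on symbol p: members go to different blocks, giving {S2,S3,S4,S6,S7,S8,S9,S10} and {S11}.
On input q, block {S2,S3,S4,S6,S7,S8,S9,S10} splits into {S2,S6,S8,S9,S10} and {S3,S7} and {S4}.
Split {S2,S6,S8,S9,S10} by δ(·,p) → {S2,S8,S9,S10} and {S6}.
On input q, block {S2,S8,S9,S10} splits into {S2,S10} and {S8,S9}.
Stable partition: {S0,S5} | {S2,S10} | {S11} | {S3,S7} | {S4} | {S6} | {S8,S9} — 7 equivalence classes.
State S5 belongs to the block {S0,S5}, which has 2 states.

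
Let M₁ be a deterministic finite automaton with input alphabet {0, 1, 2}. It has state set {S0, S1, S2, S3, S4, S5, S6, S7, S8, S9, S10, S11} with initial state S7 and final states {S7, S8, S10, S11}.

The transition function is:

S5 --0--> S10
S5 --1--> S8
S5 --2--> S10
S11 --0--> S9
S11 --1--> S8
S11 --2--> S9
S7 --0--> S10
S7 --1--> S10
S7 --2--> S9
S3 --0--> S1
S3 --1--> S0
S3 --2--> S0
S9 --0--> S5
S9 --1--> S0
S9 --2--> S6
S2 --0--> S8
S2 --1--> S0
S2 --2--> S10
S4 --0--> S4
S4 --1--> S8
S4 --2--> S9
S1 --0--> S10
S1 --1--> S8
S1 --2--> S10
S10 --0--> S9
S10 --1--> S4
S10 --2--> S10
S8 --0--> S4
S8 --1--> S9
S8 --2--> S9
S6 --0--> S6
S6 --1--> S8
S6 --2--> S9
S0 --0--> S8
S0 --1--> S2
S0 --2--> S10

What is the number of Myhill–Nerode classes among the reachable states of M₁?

First remove the unreachable states {S1,S3,S11}; 9 states remain.
Start with accepting vs non-accepting: {S7,S8,S10} | {S0,S2,S4,S5,S6,S9}.
Refine {S7,S8,S10} on symbol 0: members go to different blocks, giving {S8,S10} and {S7}.
Split {S8,S10} by δ(·,2) → {S8} and {S10}.
On input 0, block {S0,S2,S4,S5,S6,S9} splits into {S4,S6,S9} and {S0,S2} and {S5}.
Refine {S4,S6,S9} on symbol 0: members go to different blocks, giving {S4,S6} and {S9}.
No further refinement is possible. Final partition (7 blocks): {S8} | {S4,S6} | {S7} | {S10} | {S0,S2} | {S5} | {S9}.

7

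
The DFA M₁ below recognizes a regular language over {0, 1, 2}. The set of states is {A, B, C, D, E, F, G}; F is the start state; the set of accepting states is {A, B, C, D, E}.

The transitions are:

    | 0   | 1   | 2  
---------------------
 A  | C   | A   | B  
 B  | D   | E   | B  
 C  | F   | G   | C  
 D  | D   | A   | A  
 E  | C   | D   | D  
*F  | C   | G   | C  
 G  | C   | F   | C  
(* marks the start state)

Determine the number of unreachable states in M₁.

4

BFS from F reaches {C, F, G}; the 4 state(s) A, B, D, E are never visited.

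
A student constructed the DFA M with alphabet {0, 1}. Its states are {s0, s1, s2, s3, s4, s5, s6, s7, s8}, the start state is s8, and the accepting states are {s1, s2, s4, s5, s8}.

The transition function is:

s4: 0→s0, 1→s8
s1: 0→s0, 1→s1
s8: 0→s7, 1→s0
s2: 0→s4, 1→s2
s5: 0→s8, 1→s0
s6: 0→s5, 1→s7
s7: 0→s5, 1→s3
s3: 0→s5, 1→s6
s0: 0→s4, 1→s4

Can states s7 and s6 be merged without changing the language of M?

Yes

States {s1,s2} cannot be reached from the start state, so discard them.
P0 = {s4,s5,s8} | {s0,s3,s6,s7}.
On input 0, block {s4,s5,s8} splits into {s4,s8} and {s5}.
On input 1, block {s4,s8} splits into {s4} and {s8}.
Split {s0,s3,s6,s7} by δ(·,0) → {s3,s6,s7} and {s0}.
The partition is now stable with 5 blocks: {s4} | {s3,s6,s7} | {s5} | {s8} | {s0}.
s7 and s6 lie in the same block of the stable partition, so they are equivalent — no string distinguishes them.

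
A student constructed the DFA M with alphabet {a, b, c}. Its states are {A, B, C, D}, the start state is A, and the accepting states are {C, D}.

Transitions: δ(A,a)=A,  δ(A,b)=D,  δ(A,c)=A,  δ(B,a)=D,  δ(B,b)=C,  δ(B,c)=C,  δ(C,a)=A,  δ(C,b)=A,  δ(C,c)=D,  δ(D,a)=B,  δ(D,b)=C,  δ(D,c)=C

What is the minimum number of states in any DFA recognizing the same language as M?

4

Initial partition by acceptance: {C,D} | {A,B}.
Split {C,D} by δ(·,b) → {C} and {D}.
Split {A,B} by δ(·,a) → {A} and {B}.
No further refinement is possible. Final partition (4 blocks): {C} | {A} | {D} | {B}.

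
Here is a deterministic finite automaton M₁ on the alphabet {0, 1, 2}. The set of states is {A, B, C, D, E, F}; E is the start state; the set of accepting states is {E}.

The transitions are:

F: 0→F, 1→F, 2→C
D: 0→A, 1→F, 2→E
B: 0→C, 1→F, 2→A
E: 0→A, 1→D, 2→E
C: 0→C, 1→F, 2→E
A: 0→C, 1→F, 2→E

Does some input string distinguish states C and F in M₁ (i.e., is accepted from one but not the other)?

Reachable states from the start: {A,C,D,E,F}. Unreachable: {B} — drop them.
Start with accepting vs non-accepting: {E} | {A,C,D,F}.
On input 2, block {A,C,D,F} splits into {A,C,D} and {F}.
The partition is now stable with 3 blocks: {E} | {A,C,D} | {F}.
C and F end up in different blocks, so they are distinguishable. For instance, the string '2' is accepted from only C.

Yes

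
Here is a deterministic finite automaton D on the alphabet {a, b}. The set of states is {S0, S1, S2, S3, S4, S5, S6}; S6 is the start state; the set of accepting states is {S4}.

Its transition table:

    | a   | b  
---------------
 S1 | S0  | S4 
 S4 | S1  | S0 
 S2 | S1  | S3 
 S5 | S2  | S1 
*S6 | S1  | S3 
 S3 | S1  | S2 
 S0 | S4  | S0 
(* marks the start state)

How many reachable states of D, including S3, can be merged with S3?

First remove the unreachable states {S5}; 6 states remain.
P0 = {S4} | {S0,S1,S2,S3,S6}.
Refine {S0,S1,S2,S3,S6} on symbol a: members go to different blocks, giving {S1,S2,S3,S6} and {S0}.
On input a, block {S1,S2,S3,S6} splits into {S2,S3,S6} and {S1}.
No further refinement is possible. Final partition (4 blocks): {S4} | {S2,S3,S6} | {S0} | {S1}.
State S3 belongs to the block {S2,S3,S6}, which has 3 states.

3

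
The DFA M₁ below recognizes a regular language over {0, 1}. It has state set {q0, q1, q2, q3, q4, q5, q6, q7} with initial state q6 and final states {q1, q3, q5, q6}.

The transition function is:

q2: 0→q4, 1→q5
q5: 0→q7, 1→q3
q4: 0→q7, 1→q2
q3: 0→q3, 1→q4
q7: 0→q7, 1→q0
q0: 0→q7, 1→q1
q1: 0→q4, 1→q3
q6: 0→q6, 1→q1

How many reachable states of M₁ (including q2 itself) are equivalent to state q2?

2

Start with accepting vs non-accepting: {q1,q3,q5,q6} | {q0,q2,q4,q7}.
On input 0, block {q1,q3,q5,q6} splits into {q1,q5} and {q3,q6}.
On input 1, block {q0,q2,q4,q7} splits into {q0,q2} and {q4,q7}.
Split {q3,q6} by δ(·,1) → {q3} and {q6}.
Stable partition: {q1,q5} | {q0,q2} | {q3} | {q4,q7} | {q6} — 5 equivalence classes.
State q2 belongs to the block {q0,q2}, which has 2 states.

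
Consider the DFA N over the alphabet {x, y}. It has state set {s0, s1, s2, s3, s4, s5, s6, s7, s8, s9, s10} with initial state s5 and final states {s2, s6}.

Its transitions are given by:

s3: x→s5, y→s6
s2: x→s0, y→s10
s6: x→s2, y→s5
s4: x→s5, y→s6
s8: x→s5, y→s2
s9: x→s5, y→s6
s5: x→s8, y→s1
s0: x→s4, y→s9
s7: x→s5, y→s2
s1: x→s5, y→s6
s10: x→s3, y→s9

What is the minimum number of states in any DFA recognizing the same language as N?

6

Reachable states from the start: {s0,s1,s2,s3,s4,s5,s6,s8,s9,s10}. Unreachable: {s7} — drop them.
Initial partition by acceptance: {s2,s6} | {s0,s1,s3,s4,s5,s8,s9,s10}.
Refine {s2,s6} on symbol x: members go to different blocks, giving {s2} and {s6}.
Refine {s0,s1,s3,s4,s5,s8,s9,s10} on symbol y: members go to different blocks, giving {s1,s3,s4,s9} and {s0,s5,s10} and {s8}.
Refine {s0,s5,s10} on symbol x: members go to different blocks, giving {s0,s10} and {s5}.
Stable partition: {s2} | {s1,s3,s4,s9} | {s6} | {s0,s10} | {s8} | {s5} — 6 equivalence classes.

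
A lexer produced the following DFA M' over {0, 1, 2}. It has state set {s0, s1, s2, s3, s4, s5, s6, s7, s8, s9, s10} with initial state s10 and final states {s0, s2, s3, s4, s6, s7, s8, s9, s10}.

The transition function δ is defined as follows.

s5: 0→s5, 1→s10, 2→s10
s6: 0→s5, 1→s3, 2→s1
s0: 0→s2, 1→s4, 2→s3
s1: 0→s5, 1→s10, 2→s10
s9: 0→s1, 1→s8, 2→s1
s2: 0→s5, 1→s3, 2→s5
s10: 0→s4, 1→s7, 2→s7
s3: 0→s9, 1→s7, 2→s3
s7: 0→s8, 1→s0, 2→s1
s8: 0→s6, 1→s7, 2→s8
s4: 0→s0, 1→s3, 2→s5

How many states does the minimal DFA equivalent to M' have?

5

Initial partition by acceptance: {s0,s2,s3,s4,s6,s7,s8,s9,s10} | {s1,s5}.
On input 0, block {s0,s2,s3,s4,s6,s7,s8,s9,s10} splits into {s0,s3,s4,s7,s8,s10} and {s2,s6,s9}.
Split {s0,s3,s4,s7,s8,s10} by δ(·,0) → {s0,s3,s8} and {s4,s7,s10}.
On input 0, block {s4,s7,s10} splits into {s4,s7} and {s10}.
The partition is now stable with 5 blocks: {s0,s3,s8} | {s1,s5} | {s2,s6,s9} | {s4,s7} | {s10}.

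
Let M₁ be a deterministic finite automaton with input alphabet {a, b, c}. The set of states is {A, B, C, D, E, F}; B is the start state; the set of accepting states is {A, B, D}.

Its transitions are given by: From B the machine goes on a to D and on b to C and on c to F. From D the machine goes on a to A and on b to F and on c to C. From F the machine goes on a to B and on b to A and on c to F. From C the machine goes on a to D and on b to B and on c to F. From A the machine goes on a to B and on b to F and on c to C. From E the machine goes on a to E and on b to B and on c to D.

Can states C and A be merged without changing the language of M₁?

First remove the unreachable states {E}; 5 states remain.
Initial partition by acceptance: {A,B,D} | {C,F}.
Stable partition: {A,B,D} | {C,F} — 2 equivalence classes.
C and A end up in different blocks, so they are distinguishable. For instance, the string 'ε' is accepted from only A.

No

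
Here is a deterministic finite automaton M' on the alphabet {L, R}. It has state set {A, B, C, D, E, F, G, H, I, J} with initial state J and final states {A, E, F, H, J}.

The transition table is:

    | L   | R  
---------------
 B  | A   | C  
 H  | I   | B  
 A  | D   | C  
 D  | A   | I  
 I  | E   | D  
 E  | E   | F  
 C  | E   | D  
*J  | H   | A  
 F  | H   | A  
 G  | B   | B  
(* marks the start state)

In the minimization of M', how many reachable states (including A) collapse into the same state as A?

States {G} cannot be reached from the start state, so discard them.
Start with accepting vs non-accepting: {A,E,F,H,J} | {B,C,D,I}.
Split {A,E,F,H,J} by δ(·,L) → {E,F,J} and {A,H}.
Refine {E,F,J} on symbol L: members go to different blocks, giving {F,J} and {E}.
Refine {B,C,D,I} on symbol L: members go to different blocks, giving {B,D} and {C,I}.
Refine {A,H} on symbol L: members go to different blocks, giving {A} and {H}.
The partition is now stable with 6 blocks: {F,J} | {B,D} | {A} | {E} | {C,I} | {H}.
The equivalence class containing A is {A}, of size 1.

1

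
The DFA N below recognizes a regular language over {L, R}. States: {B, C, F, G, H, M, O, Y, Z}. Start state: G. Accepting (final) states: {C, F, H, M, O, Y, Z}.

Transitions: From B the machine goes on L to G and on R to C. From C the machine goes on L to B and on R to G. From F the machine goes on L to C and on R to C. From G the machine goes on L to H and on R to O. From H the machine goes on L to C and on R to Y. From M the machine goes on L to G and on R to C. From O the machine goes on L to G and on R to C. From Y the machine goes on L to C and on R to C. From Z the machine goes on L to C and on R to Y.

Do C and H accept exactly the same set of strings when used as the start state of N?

No

Reachable states from the start: {B,C,G,H,O,Y}. Unreachable: {F,M,Z} — drop them.
Initial partition by acceptance: {C,H,O,Y} | {B,G}.
On input L, block {C,H,O,Y} splits into {C,O} and {H,Y}.
Refine {C,O} on symbol R: members go to different blocks, giving {O} and {C}.
Refine {B,G} on symbol L: members go to different blocks, giving {B} and {G}.
Refine {H,Y} on symbol R: members go to different blocks, giving {Y} and {H}.
No further refinement is possible. Final partition (6 blocks): {O} | {B} | {Y} | {C} | {G} | {H}.
C and H end up in different blocks, so they are distinguishable. For instance, the string 'L' is accepted from only H.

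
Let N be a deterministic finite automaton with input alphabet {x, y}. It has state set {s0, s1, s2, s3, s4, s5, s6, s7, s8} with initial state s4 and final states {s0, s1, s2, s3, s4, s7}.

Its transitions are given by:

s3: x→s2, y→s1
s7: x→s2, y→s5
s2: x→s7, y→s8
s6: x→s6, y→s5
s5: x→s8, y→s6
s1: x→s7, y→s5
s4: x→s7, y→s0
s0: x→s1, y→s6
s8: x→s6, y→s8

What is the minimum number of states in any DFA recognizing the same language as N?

Reachable states from the start: {s0,s1,s2,s4,s5,s6,s7,s8}. Unreachable: {s3} — drop them.
Initial partition by acceptance: {s0,s1,s2,s4,s7} | {s5,s6,s8}.
On input y, block {s0,s1,s2,s4,s7} splits into {s0,s1,s2,s7} and {s4}.
Stable partition: {s0,s1,s2,s7} | {s5,s6,s8} | {s4} — 3 equivalence classes.

3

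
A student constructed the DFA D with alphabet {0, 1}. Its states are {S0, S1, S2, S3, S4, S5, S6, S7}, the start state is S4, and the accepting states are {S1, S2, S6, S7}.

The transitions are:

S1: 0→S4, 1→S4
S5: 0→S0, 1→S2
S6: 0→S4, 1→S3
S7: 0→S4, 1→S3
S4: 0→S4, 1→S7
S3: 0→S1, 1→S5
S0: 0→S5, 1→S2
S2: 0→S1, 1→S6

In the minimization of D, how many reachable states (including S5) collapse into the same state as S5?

2

All states are reachable from the start state.
Initial partition by acceptance: {S1,S2,S6,S7} | {S0,S3,S4,S5}.
Split {S1,S2,S6,S7} by δ(·,0) → {S1,S6,S7} and {S2}.
On input 0, block {S0,S3,S4,S5} splits into {S0,S4,S5} and {S3}.
On input 1, block {S1,S6,S7} splits into {S6,S7} and {S1}.
On input 1, block {S0,S4,S5} splits into {S0,S5} and {S4}.
Stable partition: {S6,S7} | {S0,S5} | {S2} | {S3} | {S1} | {S4} — 6 equivalence classes.
The equivalence class containing S5 is {S0,S5}, of size 2.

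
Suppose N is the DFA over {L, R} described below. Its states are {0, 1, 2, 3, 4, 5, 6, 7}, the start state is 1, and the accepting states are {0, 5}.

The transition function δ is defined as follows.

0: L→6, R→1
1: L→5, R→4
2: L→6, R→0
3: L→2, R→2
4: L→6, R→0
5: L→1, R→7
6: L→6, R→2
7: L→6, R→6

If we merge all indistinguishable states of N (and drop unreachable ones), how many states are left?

6

Reachable states from the start: {0,1,2,4,5,6,7}. Unreachable: {3} — drop them.
P0 = {0,5} | {1,2,4,6,7}.
Split {1,2,4,6,7} by δ(·,L) → {2,4,6,7} and {1}.
Refine {0,5} on symbol L: members go to different blocks, giving {0} and {5}.
Split {2,4,6,7} by δ(·,R) → {2,4} and {6,7}.
On input R, block {6,7} splits into {6} and {7}.
Stable partition: {0} | {2,4} | {1} | {5} | {6} | {7} — 6 equivalence classes.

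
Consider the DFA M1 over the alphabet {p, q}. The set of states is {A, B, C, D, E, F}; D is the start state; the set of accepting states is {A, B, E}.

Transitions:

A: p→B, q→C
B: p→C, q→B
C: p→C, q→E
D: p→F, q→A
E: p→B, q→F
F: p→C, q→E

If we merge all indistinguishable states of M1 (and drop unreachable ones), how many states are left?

3

Every state is reachable, so we keep all 6.
P0 = {A,B,E} | {C,D,F}.
Refine {A,B,E} on symbol p: members go to different blocks, giving {A,E} and {B}.
The partition is now stable with 3 blocks: {A,E} | {C,D,F} | {B}.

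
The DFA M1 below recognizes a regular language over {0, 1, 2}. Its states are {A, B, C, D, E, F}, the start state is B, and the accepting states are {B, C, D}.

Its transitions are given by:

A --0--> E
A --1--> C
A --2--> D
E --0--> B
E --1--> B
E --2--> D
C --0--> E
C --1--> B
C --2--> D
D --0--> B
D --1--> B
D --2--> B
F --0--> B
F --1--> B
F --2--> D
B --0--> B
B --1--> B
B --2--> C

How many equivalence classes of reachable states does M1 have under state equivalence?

4

States {A,F} cannot be reached from the start state, so discard them.
Initial partition by acceptance: {B,C,D} | {E}.
On input 0, block {B,C,D} splits into {B,D} and {C}.
Refine {B,D} on symbol 2: members go to different blocks, giving {B} and {D}.
The partition is now stable with 4 blocks: {B} | {E} | {C} | {D}.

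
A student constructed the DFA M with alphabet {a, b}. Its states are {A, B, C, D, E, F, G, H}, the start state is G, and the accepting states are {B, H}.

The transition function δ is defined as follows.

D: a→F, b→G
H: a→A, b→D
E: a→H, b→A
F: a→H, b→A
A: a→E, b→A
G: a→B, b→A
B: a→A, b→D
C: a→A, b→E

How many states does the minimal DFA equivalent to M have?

4

States {C} cannot be reached from the start state, so discard them.
Initial partition by acceptance: {B,H} | {A,D,E,F,G}.
Split {A,D,E,F,G} by δ(·,a) → {E,F,G} and {A,D}.
Split {A,D} by δ(·,b) → {A} and {D}.
The partition is now stable with 4 blocks: {B,H} | {E,F,G} | {A} | {D}.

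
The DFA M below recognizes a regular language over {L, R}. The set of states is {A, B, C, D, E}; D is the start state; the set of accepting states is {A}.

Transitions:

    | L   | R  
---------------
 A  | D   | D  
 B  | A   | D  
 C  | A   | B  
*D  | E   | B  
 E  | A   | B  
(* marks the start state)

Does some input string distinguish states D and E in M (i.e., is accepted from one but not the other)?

Yes

Reachable states from the start: {A,B,D,E}. Unreachable: {C} — drop them.
P0 = {A} | {B,D,E}.
Refine {B,D,E} on symbol L: members go to different blocks, giving {B,E} and {D}.
On input R, block {B,E} splits into {B} and {E}.
The partition is now stable with 4 blocks: {A} | {B} | {D} | {E}.
D and E end up in different blocks, so they are distinguishable. For instance, the string 'L' is accepted from only E.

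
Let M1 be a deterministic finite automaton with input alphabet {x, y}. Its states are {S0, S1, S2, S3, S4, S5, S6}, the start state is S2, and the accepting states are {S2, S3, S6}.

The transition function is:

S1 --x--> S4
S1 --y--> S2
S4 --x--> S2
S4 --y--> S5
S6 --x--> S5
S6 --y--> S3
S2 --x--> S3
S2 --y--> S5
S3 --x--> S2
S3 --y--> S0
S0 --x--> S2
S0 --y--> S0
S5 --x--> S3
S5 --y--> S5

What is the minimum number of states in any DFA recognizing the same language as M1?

Reachable states from the start: {S0,S2,S3,S5}. Unreachable: {S1,S4,S6} — drop them.
Start with accepting vs non-accepting: {S2,S3} | {S0,S5}.
Stable partition: {S2,S3} | {S0,S5} — 2 equivalence classes.

2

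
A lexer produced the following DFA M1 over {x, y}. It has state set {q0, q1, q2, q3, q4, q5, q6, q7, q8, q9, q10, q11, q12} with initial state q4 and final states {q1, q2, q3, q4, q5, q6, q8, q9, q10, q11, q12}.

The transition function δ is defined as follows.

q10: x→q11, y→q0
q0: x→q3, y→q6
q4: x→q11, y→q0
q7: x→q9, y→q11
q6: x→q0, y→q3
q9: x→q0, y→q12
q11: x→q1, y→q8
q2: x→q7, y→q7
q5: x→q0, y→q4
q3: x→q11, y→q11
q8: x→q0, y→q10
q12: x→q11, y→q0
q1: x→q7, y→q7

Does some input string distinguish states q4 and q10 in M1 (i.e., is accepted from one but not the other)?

States {q2,q5} cannot be reached from the start state, so discard them.
Initial partition by acceptance: {q1,q3,q4,q6,q8,q9,q10,q11,q12} | {q0,q7}.
Split {q1,q3,q4,q6,q8,q9,q10,q11,q12} by δ(·,x) → {q3,q4,q10,q11,q12} and {q1,q6,q8,q9}.
Split {q3,q4,q10,q11,q12} by δ(·,x) → {q3,q4,q10,q12} and {q11}.
Refine {q3,q4,q10,q12} on symbol y: members go to different blocks, giving {q4,q10,q12} and {q3}.
On input x, block {q0,q7} splits into {q0} and {q7}.
Split {q1,q6,q8,q9} by δ(·,x) → {q6,q8,q9} and {q1}.
Refine {q6,q8,q9} on symbol y: members go to different blocks, giving {q8,q9} and {q6}.
Stable partition: {q4,q10,q12} | {q0} | {q8,q9} | {q11} | {q3} | {q7} | {q1} | {q6} — 8 equivalence classes.
q4 and q10 lie in the same block of the stable partition, so they are equivalent — no string distinguishes them.

No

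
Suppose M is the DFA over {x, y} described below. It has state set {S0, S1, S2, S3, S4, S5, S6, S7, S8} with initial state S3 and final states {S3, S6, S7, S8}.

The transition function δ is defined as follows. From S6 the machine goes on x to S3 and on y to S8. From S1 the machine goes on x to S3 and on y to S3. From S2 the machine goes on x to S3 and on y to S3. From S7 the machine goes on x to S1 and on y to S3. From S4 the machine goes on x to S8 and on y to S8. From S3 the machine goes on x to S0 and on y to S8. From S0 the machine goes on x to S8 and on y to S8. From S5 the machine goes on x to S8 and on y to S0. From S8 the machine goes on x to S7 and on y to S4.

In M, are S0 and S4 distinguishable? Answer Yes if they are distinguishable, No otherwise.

Reachable states from the start: {S0,S1,S3,S4,S7,S8}. Unreachable: {S2,S5,S6} — drop them.
Start with accepting vs non-accepting: {S3,S7,S8} | {S0,S1,S4}.
Split {S3,S7,S8} by δ(·,x) → {S3,S7} and {S8}.
On input y, block {S3,S7} splits into {S3} and {S7}.
Split {S0,S1,S4} by δ(·,x) → {S0,S4} and {S1}.
No further refinement is possible. Final partition (5 blocks): {S3} | {S0,S4} | {S8} | {S7} | {S1}.
S0 and S4 lie in the same block of the stable partition, so they are equivalent — no string distinguishes them.

No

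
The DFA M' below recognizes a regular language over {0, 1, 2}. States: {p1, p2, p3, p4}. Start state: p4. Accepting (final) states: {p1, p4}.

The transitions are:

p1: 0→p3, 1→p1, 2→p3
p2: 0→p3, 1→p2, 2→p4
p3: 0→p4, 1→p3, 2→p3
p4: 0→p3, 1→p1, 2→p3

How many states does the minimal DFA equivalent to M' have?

First remove the unreachable states {p2}; 3 states remain.
Initial partition by acceptance: {p1,p4} | {p3}.
Stable partition: {p1,p4} | {p3} — 2 equivalence classes.

2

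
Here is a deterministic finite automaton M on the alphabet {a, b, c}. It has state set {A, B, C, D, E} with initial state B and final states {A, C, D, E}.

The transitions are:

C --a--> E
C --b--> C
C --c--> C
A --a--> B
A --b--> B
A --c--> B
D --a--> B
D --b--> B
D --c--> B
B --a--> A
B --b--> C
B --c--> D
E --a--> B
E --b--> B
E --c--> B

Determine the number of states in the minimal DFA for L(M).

3

Every state is reachable, so we keep all 5.
Start with accepting vs non-accepting: {A,C,D,E} | {B}.
On input a, block {A,C,D,E} splits into {A,D,E} and {C}.
The partition is now stable with 3 blocks: {A,D,E} | {B} | {C}.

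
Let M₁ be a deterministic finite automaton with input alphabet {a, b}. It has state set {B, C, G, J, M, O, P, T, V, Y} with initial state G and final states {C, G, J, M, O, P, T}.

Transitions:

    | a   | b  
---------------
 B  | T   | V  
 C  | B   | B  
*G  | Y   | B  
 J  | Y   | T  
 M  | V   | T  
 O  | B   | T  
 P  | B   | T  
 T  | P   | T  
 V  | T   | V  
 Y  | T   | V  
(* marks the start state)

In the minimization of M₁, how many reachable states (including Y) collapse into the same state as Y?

3

States {C,J,M,O} cannot be reached from the start state, so discard them.
Initial partition by acceptance: {G,P,T} | {B,V,Y}.
Refine {G,P,T} on symbol a: members go to different blocks, giving {G,P} and {T}.
Split {G,P} by δ(·,b) → {P} and {G}.
No further refinement is possible. Final partition (4 blocks): {P} | {B,V,Y} | {T} | {G}.
The equivalence class containing Y is {B,V,Y}, of size 3.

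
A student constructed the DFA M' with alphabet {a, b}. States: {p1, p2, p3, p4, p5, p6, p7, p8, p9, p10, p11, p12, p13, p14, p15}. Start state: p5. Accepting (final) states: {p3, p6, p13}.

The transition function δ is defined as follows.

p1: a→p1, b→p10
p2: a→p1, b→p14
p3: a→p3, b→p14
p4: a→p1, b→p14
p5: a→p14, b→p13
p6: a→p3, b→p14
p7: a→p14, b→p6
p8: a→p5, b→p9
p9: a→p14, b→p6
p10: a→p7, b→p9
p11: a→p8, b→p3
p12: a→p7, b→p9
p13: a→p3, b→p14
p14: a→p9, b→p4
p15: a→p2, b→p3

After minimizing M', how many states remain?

States {p2,p8,p11,p12,p15} cannot be reached from the start state, so discard them.
Initial partition by acceptance: {p3,p6,p13} | {p1,p4,p5,p7,p9,p10,p14}.
Refine {p1,p4,p5,p7,p9,p10,p14} on symbol b: members go to different blocks, giving {p1,p4,p10,p14} and {p5,p7,p9}.
On input a, block {p1,p4,p10,p14} splits into {p1,p4} and {p10,p14}.
Split {p10,p14} by δ(·,b) → {p10} and {p14}.
Split {p1,p4} by δ(·,b) → {p1} and {p4}.
The partition is now stable with 6 blocks: {p3,p6,p13} | {p1} | {p5,p7,p9} | {p10} | {p14} | {p4}.

6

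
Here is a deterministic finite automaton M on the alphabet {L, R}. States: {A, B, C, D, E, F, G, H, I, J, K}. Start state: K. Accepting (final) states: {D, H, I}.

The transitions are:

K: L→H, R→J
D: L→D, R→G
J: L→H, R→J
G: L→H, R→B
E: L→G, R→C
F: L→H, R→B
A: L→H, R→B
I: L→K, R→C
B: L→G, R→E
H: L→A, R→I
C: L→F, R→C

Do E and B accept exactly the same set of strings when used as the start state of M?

Reachable states from the start: {A,B,C,E,F,G,H,I,J,K}. Unreachable: {D} — drop them.
P0 = {H,I} | {A,B,C,E,F,G,J,K}.
On input R, block {H,I} splits into {H} and {I}.
Refine {A,B,C,E,F,G,J,K} on symbol L: members go to different blocks, giving {A,F,G,J,K} and {B,C,E}.
Refine {A,F,G,J,K} on symbol R: members go to different blocks, giving {A,F,G} and {J,K}.
Stable partition: {H} | {A,F,G} | {I} | {B,C,E} | {J,K} — 5 equivalence classes.
E and B lie in the same block of the stable partition, so they are equivalent — no string distinguishes them.

Yes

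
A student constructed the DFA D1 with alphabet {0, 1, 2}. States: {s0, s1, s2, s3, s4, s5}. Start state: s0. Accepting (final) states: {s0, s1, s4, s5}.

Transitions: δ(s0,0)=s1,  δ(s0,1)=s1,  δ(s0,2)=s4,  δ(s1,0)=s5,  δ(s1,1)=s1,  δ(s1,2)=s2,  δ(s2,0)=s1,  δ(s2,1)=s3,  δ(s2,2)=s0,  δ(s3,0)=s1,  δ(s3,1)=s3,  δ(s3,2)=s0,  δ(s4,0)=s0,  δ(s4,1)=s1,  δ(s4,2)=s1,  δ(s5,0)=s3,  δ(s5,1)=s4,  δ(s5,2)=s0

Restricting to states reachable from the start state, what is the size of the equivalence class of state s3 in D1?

Start with accepting vs non-accepting: {s0,s1,s4,s5} | {s2,s3}.
Refine {s0,s1,s4,s5} on symbol 0: members go to different blocks, giving {s0,s1,s4} and {s5}.
Split {s0,s1,s4} by δ(·,0) → {s0,s4} and {s1}.
Refine {s0,s4} on symbol 0: members go to different blocks, giving {s0} and {s4}.
The partition is now stable with 5 blocks: {s0} | {s2,s3} | {s5} | {s1} | {s4}.
The equivalence class containing s3 is {s2,s3}, of size 2.

2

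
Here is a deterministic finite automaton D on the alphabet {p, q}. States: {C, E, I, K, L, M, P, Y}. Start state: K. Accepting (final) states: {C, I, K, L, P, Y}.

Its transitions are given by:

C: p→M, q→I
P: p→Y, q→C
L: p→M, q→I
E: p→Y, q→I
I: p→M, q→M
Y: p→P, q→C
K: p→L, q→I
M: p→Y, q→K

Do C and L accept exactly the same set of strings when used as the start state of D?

States {E} cannot be reached from the start state, so discard them.
Start with accepting vs non-accepting: {C,I,K,L,P,Y} | {M}.
On input p, block {C,I,K,L,P,Y} splits into {K,P,Y} and {C,I,L}.
Refine {K,P,Y} on symbol p: members go to different blocks, giving {P,Y} and {K}.
Refine {C,I,L} on symbol q: members go to different blocks, giving {C,L} and {I}.
Stable partition: {P,Y} | {M} | {C,L} | {K} | {I} — 5 equivalence classes.
C and L lie in the same block of the stable partition, so they are equivalent — no string distinguishes them.

Yes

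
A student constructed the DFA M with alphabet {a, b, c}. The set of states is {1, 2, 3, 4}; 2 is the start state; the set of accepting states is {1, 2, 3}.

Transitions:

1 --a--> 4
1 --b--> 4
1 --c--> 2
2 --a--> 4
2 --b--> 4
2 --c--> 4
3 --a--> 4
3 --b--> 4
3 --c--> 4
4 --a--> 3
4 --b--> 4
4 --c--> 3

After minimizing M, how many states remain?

2

First remove the unreachable states {1}; 3 states remain.
P0 = {2,3} | {4}.
No further refinement is possible. Final partition (2 blocks): {2,3} | {4}.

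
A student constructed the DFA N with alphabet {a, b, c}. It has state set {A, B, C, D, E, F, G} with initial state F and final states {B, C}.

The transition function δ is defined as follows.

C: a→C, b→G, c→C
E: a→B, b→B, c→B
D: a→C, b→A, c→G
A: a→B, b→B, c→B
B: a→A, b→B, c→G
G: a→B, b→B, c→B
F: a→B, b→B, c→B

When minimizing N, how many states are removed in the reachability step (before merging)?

No path from F leads to C, D, E; the other 4 states are all reachable.

3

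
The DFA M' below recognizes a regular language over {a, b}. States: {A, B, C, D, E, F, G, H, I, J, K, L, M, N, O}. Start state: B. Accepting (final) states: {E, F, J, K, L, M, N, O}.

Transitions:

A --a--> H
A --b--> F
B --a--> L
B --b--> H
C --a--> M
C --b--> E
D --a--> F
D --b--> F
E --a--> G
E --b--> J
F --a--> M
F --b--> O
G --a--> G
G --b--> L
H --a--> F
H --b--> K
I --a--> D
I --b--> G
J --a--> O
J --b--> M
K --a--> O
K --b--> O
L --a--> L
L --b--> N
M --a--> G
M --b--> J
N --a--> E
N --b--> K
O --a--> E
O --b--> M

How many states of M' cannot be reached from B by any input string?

Starting at B and following transitions, the reachable set is {B, E, F, G, H, J, K, L, M, N, O}. That leaves A, C, D, I unreachable — 4 in total.

4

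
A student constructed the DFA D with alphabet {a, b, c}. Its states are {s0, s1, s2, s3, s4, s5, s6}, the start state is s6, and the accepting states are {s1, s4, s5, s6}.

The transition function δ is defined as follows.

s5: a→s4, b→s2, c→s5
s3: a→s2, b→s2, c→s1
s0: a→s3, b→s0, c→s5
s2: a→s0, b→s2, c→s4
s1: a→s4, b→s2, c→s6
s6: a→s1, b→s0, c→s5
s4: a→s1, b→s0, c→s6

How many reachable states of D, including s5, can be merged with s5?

4

All states are reachable from the start state.
P0 = {s1,s4,s5,s6} | {s0,s2,s3}.
No further refinement is possible. Final partition (2 blocks): {s1,s4,s5,s6} | {s0,s2,s3}.
State s5 belongs to the block {s1,s4,s5,s6}, which has 4 states.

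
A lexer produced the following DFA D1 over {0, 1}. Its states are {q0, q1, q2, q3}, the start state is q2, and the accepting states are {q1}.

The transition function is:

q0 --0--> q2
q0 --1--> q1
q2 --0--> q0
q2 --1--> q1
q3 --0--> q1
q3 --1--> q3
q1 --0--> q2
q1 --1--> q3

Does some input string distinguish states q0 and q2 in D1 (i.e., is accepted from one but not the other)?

No

All states are reachable from the start state.
Start with accepting vs non-accepting: {q1} | {q0,q2,q3}.
On input 0, block {q0,q2,q3} splits into {q0,q2} and {q3}.
No further refinement is possible. Final partition (3 blocks): {q1} | {q0,q2} | {q3}.
q0 and q2 lie in the same block of the stable partition, so they are equivalent — no string distinguishes them.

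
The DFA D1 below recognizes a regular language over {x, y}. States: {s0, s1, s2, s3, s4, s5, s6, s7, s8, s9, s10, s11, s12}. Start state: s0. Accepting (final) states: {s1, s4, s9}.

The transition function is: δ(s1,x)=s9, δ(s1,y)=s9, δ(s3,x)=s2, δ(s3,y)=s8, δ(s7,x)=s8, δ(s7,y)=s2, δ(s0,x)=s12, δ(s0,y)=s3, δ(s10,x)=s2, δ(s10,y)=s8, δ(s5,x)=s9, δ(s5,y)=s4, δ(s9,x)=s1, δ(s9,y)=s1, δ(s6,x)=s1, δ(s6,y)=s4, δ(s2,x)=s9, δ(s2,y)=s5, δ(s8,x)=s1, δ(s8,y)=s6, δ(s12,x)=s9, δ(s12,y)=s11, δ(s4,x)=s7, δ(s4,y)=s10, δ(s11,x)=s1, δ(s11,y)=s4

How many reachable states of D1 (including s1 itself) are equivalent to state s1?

2

All states are reachable from the start state.
P0 = {s1,s4,s9} | {s0,s2,s3,s5,s6,s7,s8,s10,s11,s12}.
Refine {s1,s4,s9} on symbol x: members go to different blocks, giving {s1,s9} and {s4}.
On input x, block {s0,s2,s3,s5,s6,s7,s8,s10,s11,s12} splits into {s2,s5,s6,s8,s11,s12} and {s0,s3,s7,s10}.
On input y, block {s2,s5,s6,s8,s11,s12} splits into {s2,s8,s12} and {s5,s6,s11}.
On input y, block {s0,s3,s7,s10} splits into {s3,s7,s10} and {s0}.
No further refinement is possible. Final partition (6 blocks): {s1,s9} | {s2,s8,s12} | {s4} | {s3,s7,s10} | {s5,s6,s11} | {s0}.
The equivalence class containing s1 is {s1,s9}, of size 2.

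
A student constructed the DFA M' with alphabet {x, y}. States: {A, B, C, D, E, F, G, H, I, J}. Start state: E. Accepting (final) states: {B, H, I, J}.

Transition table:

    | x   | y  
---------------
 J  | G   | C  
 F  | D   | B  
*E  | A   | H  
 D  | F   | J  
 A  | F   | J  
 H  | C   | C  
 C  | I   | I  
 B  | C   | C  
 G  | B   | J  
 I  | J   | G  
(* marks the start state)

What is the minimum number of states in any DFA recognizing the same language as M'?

7

Start with accepting vs non-accepting: {B,H,I,J} | {A,C,D,E,F,G}.
Split {B,H,I,J} by δ(·,x) → {B,H,J} and {I}.
Refine {A,C,D,E,F,G} on symbol x: members go to different blocks, giving {A,D,E,F} and {C} and {G}.
Split {B,H,J} by δ(·,x) → {B,H} and {J}.
On input y, block {A,D,E,F} splits into {A,D} and {E,F}.
No further refinement is possible. Final partition (7 blocks): {B,H} | {A,D} | {I} | {C} | {G} | {J} | {E,F}.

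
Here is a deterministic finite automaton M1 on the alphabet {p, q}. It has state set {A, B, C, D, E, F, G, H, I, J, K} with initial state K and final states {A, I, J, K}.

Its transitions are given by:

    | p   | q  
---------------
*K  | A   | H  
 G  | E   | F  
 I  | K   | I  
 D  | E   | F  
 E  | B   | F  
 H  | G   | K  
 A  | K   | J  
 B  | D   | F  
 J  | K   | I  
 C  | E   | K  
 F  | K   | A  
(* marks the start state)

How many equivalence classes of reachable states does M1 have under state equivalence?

States {C} cannot be reached from the start state, so discard them.
P0 = {A,I,J,K} | {B,D,E,F,G,H}.
Split {A,I,J,K} by δ(·,q) → {A,I,J} and {K}.
Split {B,D,E,F,G,H} by δ(·,p) → {B,D,E,G,H} and {F}.
Split {B,D,E,G,H} by δ(·,q) → {B,D,E,G} and {H}.
The partition is now stable with 5 blocks: {A,I,J} | {B,D,E,G} | {K} | {F} | {H}.

5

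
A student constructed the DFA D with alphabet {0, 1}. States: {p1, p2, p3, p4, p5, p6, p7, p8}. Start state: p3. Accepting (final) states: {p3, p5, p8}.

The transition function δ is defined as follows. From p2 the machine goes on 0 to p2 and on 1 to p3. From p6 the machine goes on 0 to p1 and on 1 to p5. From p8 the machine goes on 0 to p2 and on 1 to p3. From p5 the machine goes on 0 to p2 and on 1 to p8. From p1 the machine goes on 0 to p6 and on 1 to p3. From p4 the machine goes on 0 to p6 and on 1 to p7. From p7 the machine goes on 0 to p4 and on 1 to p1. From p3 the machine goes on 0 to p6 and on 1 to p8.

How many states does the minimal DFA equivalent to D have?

Reachable states from the start: {p1,p2,p3,p5,p6,p8}. Unreachable: {p4,p7} — drop them.
P0 = {p3,p5,p8} | {p1,p2,p6}.
Stable partition: {p3,p5,p8} | {p1,p2,p6} — 2 equivalence classes.

2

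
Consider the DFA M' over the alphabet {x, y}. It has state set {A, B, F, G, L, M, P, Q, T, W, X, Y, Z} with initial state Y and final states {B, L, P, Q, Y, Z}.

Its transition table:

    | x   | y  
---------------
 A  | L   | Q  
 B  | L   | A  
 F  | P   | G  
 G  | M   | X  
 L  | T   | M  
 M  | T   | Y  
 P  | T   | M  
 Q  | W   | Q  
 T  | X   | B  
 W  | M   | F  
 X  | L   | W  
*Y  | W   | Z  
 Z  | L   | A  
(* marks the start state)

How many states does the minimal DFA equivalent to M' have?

P0 = {B,L,P,Q,Y,Z} | {A,F,G,M,T,W,X}.
Split {B,L,P,Q,Y,Z} by δ(·,x) → {L,P,Q,Y} and {B,Z}.
On input y, block {L,P,Q,Y} splits into {L,P} and {Y} and {Q}.
Refine {A,F,G,M,T,W,X} on symbol x: members go to different blocks, giving {G,M,T,W} and {A,F,X}.
On input x, block {G,M,T,W} splits into {G,M,W} and {T}.
Refine {G,M,W} on symbol x: members go to different blocks, giving {G,W} and {M}.
On input y, block {A,F,X} splits into {F,X} and {A}.
Stable partition: {L,P} | {G,W} | {B,Z} | {Y} | {Q} | {F,X} | {T} | {M} | {A} — 9 equivalence classes.

9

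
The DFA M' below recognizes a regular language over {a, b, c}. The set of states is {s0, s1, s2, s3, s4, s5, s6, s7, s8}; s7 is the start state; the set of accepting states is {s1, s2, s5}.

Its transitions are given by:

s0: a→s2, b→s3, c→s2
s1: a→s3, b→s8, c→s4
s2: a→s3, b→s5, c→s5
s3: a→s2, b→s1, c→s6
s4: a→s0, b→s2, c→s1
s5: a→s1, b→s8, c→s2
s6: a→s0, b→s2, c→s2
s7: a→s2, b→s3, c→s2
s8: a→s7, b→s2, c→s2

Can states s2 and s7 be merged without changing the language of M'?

Initial partition by acceptance: {s1,s2,s5} | {s0,s3,s4,s6,s7,s8}.
Refine {s1,s2,s5} on symbol a: members go to different blocks, giving {s1,s2} and {s5}.
On input b, block {s1,s2} splits into {s1} and {s2}.
On input a, block {s0,s3,s4,s6,s7,s8} splits into {s0,s3,s7} and {s4,s6,s8}.
On input b, block {s0,s3,s7} splits into {s0,s7} and {s3}.
Refine {s4,s6,s8} on symbol c: members go to different blocks, giving {s6,s8} and {s4}.
No further refinement is possible. Final partition (7 blocks): {s1} | {s0,s7} | {s5} | {s2} | {s6,s8} | {s3} | {s4}.
s2 and s7 end up in different blocks, so they are distinguishable. For instance, the string 'ε' is accepted from only s2.

No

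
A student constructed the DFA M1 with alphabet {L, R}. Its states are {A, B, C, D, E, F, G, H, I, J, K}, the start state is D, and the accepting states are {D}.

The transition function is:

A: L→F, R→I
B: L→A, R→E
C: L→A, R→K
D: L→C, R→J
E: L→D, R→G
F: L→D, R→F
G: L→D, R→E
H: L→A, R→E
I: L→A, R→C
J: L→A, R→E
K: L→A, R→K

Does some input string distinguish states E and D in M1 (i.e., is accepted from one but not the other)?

Yes

First remove the unreachable states {B,H}; 9 states remain.
P0 = {D} | {A,C,E,F,G,I,J,K}.
On input L, block {A,C,E,F,G,I,J,K} splits into {A,C,I,J,K} and {E,F,G}.
Split {A,C,I,J,K} by δ(·,L) → {C,I,J,K} and {A}.
On input R, block {C,I,J,K} splits into {C,I,K} and {J}.
The partition is now stable with 5 blocks: {D} | {C,I,K} | {E,F,G} | {A} | {J}.
E and D end up in different blocks, so they are distinguishable. For instance, the string 'ε' is accepted from only D.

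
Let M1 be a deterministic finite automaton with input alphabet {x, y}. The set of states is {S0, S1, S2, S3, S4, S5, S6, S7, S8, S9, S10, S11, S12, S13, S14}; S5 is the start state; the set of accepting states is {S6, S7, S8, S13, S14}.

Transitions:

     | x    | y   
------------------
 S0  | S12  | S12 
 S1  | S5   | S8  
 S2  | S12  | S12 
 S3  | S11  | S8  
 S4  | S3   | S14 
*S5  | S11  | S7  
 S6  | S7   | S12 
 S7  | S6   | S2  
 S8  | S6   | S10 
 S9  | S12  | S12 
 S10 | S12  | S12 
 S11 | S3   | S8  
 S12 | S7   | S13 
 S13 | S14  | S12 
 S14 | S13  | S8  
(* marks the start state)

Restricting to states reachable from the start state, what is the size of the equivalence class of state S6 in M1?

Reachable states from the start: {S2,S3,S5,S6,S7,S8,S10,S11,S12,S13,S14}. Unreachable: {S0,S1,S4,S9} — drop them.
Initial partition by acceptance: {S6,S7,S8,S13,S14} | {S2,S3,S5,S10,S11,S12}.
On input y, block {S6,S7,S8,S13,S14} splits into {S6,S7,S8,S13} and {S14}.
Refine {S6,S7,S8,S13} on symbol x: members go to different blocks, giving {S6,S7,S8} and {S13}.
On input x, block {S2,S3,S5,S10,S11,S12} splits into {S2,S3,S5,S10,S11} and {S12}.
Refine {S6,S7,S8} on symbol y: members go to different blocks, giving {S7,S8} and {S6}.
Split {S2,S3,S5,S10,S11} by δ(·,x) → {S3,S5,S11} and {S2,S10}.
Stable partition: {S7,S8} | {S3,S5,S11} | {S14} | {S13} | {S12} | {S6} | {S2,S10} — 7 equivalence classes.
State S6 belongs to the block {S6}, which has 1 states.

1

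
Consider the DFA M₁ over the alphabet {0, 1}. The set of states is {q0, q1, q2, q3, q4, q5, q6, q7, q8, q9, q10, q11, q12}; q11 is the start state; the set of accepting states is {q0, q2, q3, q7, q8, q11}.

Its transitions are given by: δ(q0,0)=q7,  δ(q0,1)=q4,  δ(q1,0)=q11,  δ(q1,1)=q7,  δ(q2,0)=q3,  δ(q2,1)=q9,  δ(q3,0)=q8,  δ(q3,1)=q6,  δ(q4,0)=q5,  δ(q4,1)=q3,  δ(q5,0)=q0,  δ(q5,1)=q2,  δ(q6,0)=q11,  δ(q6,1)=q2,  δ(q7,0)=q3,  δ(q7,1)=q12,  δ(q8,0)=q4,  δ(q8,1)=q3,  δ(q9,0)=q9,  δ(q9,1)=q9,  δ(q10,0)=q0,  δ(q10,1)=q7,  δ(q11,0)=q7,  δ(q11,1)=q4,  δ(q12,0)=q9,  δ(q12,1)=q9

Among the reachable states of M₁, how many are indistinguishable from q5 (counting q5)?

First remove the unreachable states {q1,q10}; 11 states remain.
P0 = {q0,q2,q3,q7,q8,q11} | {q4,q5,q6,q9,q12}.
Refine {q0,q2,q3,q7,q8,q11} on symbol 0: members go to different blocks, giving {q0,q2,q3,q7,q11} and {q8}.
Split {q0,q2,q3,q7,q11} by δ(·,0) → {q0,q2,q7,q11} and {q3}.
On input 0, block {q0,q2,q7,q11} splits into {q0,q11} and {q2,q7}.
Refine {q4,q5,q6,q9,q12} on symbol 0: members go to different blocks, giving {q4,q9,q12} and {q5,q6}.
Refine {q4,q9,q12} on symbol 0: members go to different blocks, giving {q9,q12} and {q4}.
No further refinement is possible. Final partition (7 blocks): {q0,q11} | {q9,q12} | {q8} | {q3} | {q2,q7} | {q5,q6} | {q4}.
The equivalence class containing q5 is {q5,q6}, of size 2.

2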